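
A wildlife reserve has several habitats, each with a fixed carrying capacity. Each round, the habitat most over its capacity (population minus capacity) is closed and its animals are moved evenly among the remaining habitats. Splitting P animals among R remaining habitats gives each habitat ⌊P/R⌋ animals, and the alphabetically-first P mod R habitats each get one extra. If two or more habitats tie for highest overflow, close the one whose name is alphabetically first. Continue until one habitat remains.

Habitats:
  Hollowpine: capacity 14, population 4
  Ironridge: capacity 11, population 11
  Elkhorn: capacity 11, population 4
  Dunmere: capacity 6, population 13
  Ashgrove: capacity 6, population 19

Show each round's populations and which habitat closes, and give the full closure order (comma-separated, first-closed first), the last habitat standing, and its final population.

Closure order: Ashgrove, Dunmere, Ironridge, Elkhorn
Last habitat: Hollowpine with 51 animals

Round 1: Ashgrove=19 Dunmere=13 Elkhorn=4 Hollowpine=4 Ironridge=11 → close Ashgrove (overflow 13)
  19÷4 = 4 each, +1 to first 3
Round 2: Dunmere=18 Elkhorn=9 Hollowpine=9 Ironridge=15 → close Dunmere (overflow 12)
  18÷3 = 6 each, +1 to first 0
Round 3: Elkhorn=15 Hollowpine=15 Ironridge=21 → close Ironridge (overflow 10)
  21÷2 = 10 each, +1 to first 1
Round 4: Elkhorn=26 Hollowpine=25 → close Elkhorn (overflow 15)
  26÷1 = 26 each, +1 to first 0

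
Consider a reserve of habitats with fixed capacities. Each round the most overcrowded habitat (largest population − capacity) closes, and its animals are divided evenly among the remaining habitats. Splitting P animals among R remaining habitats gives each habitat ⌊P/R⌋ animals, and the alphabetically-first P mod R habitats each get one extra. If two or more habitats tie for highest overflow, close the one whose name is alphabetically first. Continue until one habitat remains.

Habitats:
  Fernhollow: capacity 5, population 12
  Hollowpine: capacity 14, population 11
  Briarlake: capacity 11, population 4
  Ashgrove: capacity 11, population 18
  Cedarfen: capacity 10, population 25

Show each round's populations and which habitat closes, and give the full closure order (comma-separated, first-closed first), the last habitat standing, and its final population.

Closure order: Cedarfen, Ashgrove, Fernhollow, Hollowpine
Last habitat: Briarlake with 70 animals

Round 1: Ashgrove=18 Briarlake=4 Cedarfen=25 Fernhollow=12 Hollowpine=11 → close Cedarfen (overflow 15)
  25÷4 = 6 each, +1 to first 1
Round 2: Ashgrove=25 Briarlake=10 Fernhollow=18 Hollowpine=17 → close Ashgrove (overflow 14)
  25÷3 = 8 each, +1 to first 1
Round 3: Briarlake=19 Fernhollow=26 Hollowpine=25 → close Fernhollow (overflow 21)
  26÷2 = 13 each, +1 to first 0
Round 4: Briarlake=32 Hollowpine=38 → close Hollowpine (overflow 24)
  38÷1 = 38 each, +1 to first 0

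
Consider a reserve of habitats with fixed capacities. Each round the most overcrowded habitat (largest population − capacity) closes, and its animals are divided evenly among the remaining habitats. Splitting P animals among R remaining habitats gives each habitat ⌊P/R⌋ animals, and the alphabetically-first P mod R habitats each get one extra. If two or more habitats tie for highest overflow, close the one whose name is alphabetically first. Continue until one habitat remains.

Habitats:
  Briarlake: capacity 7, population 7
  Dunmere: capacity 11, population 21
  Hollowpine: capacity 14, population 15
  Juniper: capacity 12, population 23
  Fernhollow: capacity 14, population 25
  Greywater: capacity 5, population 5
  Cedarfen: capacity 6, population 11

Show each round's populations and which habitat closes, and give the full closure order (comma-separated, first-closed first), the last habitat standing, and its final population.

Closure order: Fernhollow, Juniper, Dunmere, Cedarfen, Briarlake, Greywater
Last habitat: Hollowpine with 107 animals

Round 1: Briarlake=7 Cedarfen=11 Dunmere=21 Fernhollow=25 Greywater=5 Hollowpine=15 Juniper=23 → close Fernhollow (overflow 11)
  25÷6 = 4 each, +1 to first 1
Round 2: Briarlake=12 Cedarfen=15 Dunmere=25 Greywater=9 Hollowpine=19 Juniper=27 → close Juniper (overflow 15)
  27÷5 = 5 each, +1 to first 2
Round 3: Briarlake=18 Cedarfen=21 Dunmere=30 Greywater=14 Hollowpine=24 → close Dunmere (overflow 19)
  30÷4 = 7 each, +1 to first 2
Round 4: Briarlake=26 Cedarfen=29 Greywater=21 Hollowpine=31 → close Cedarfen (overflow 23)
  29÷3 = 9 each, +1 to first 2
Round 5: Briarlake=36 Greywater=31 Hollowpine=40 → close Briarlake (overflow 29)
  36÷2 = 18 each, +1 to first 0
Round 6: Greywater=49 Hollowpine=58 → close Greywater (overflow 44)
  49÷1 = 49 each, +1 to first 0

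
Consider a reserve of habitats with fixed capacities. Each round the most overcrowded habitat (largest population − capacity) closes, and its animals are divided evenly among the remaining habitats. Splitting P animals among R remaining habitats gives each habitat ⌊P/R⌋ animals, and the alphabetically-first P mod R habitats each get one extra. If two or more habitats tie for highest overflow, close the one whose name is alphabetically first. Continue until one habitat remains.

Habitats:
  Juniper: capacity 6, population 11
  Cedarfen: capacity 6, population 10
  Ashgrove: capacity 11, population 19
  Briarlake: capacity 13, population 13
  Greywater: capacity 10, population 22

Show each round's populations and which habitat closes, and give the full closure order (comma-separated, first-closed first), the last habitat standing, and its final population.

Round 1: Ashgrove=19 Briarlake=13 Cedarfen=10 Greywater=22 Juniper=11 → close Greywater (overflow 12)
  22÷4 = 5 each, +1 to first 2
Round 2: Ashgrove=25 Briarlake=19 Cedarfen=15 Juniper=16 → close Ashgrove (overflow 14)
  25÷3 = 8 each, +1 to first 1
Round 3: Briarlake=28 Cedarfen=23 Juniper=24 → close Juniper (overflow 18)
  24÷2 = 12 each, +1 to first 0
Round 4: Briarlake=40 Cedarfen=35 → close Cedarfen (overflow 29)
  35÷1 = 35 each, +1 to first 0

Closure order: Greywater, Ashgrove, Juniper, Cedarfen
Last habitat: Briarlake with 75 animals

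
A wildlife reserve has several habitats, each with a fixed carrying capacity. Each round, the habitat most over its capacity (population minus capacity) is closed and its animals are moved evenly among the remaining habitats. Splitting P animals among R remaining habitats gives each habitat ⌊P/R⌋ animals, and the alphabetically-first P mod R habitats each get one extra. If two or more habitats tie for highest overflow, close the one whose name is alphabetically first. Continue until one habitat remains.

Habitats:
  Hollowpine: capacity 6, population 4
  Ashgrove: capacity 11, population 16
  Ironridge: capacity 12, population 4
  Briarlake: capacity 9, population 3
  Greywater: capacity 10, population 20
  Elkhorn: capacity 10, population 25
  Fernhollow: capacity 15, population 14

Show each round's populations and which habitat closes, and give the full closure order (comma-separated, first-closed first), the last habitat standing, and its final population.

Round 1: Ashgrove=16 Briarlake=3 Elkhorn=25 Fernhollow=14 Greywater=20 Hollowpine=4 Ironridge=4 → close Elkhorn (overflow 15)
  25÷6 = 4 each, +1 to first 1
Round 2: Ashgrove=21 Briarlake=7 Fernhollow=18 Greywater=24 Hollowpine=8 Ironridge=8 → close Greywater (overflow 14)
  24÷5 = 4 each, +1 to first 4
Round 3: Ashgrove=26 Briarlake=12 Fernhollow=23 Hollowpine=13 Ironridge=12 → close Ashgrove (overflow 15)
  26÷4 = 6 each, +1 to first 2
Round 4: Briarlake=19 Fernhollow=30 Hollowpine=19 Ironridge=18 → close Fernhollow (overflow 15)
  30÷3 = 10 each, +1 to first 0
Round 5: Briarlake=29 Hollowpine=29 Ironridge=28 → close Hollowpine (overflow 23)
  29÷2 = 14 each, +1 to first 1
Round 6: Briarlake=44 Ironridge=42 → close Briarlake (overflow 35)
  44÷1 = 44 each, +1 to first 0

Closure order: Elkhorn, Greywater, Ashgrove, Fernhollow, Hollowpine, Briarlake
Last habitat: Ironridge with 86 animals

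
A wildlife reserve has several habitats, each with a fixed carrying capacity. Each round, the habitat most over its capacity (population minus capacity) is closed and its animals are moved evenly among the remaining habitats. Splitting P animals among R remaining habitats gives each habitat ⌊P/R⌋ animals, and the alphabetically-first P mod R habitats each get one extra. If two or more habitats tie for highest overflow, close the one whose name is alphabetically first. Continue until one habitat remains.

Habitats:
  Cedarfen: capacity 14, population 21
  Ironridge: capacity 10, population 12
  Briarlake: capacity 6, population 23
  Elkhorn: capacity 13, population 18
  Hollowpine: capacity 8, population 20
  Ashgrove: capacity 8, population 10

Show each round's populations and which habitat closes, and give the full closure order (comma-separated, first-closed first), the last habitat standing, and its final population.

Closure order: Briarlake, Hollowpine, Cedarfen, Elkhorn, Ashgrove
Last habitat: Ironridge with 104 animals

Round 1: Ashgrove=10 Briarlake=23 Cedarfen=21 Elkhorn=18 Hollowpine=20 Ironridge=12 → close Briarlake (overflow 17)
  23÷5 = 4 each, +1 to first 3
Round 2: Ashgrove=15 Cedarfen=26 Elkhorn=23 Hollowpine=24 Ironridge=16 → close Hollowpine (overflow 16)
  24÷4 = 6 each, +1 to first 0
Round 3: Ashgrove=21 Cedarfen=32 Elkhorn=29 Ironridge=22 → close Cedarfen (overflow 18)
  32÷3 = 10 each, +1 to first 2
Round 4: Ashgrove=32 Elkhorn=40 Ironridge=32 → close Elkhorn (overflow 27)
  40÷2 = 20 each, +1 to first 0
Round 5: Ashgrove=52 Ironridge=52 → close Ashgrove (overflow 44)
  52÷1 = 52 each, +1 to first 0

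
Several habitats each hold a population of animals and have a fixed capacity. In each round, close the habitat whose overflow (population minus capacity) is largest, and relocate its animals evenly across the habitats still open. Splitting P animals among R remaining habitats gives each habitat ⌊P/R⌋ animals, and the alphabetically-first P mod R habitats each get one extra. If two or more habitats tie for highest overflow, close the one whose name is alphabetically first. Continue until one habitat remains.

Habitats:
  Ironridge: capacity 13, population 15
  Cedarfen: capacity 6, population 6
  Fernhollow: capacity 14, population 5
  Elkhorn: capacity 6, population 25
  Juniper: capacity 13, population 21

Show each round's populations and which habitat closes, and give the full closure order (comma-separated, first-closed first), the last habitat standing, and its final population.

Closure order: Elkhorn, Juniper, Ironridge, Cedarfen
Last habitat: Fernhollow with 72 animals

Round 1: Cedarfen=6 Elkhorn=25 Fernhollow=5 Ironridge=15 Juniper=21 → close Elkhorn (overflow 19)
  25÷4 = 6 each, +1 to first 1
Round 2: Cedarfen=13 Fernhollow=11 Ironridge=21 Juniper=27 → close Juniper (overflow 14)
  27÷3 = 9 each, +1 to first 0
Round 3: Cedarfen=22 Fernhollow=20 Ironridge=30 → close Ironridge (overflow 17)
  30÷2 = 15 each, +1 to first 0
Round 4: Cedarfen=37 Fernhollow=35 → close Cedarfen (overflow 31)
  37÷1 = 37 each, +1 to first 0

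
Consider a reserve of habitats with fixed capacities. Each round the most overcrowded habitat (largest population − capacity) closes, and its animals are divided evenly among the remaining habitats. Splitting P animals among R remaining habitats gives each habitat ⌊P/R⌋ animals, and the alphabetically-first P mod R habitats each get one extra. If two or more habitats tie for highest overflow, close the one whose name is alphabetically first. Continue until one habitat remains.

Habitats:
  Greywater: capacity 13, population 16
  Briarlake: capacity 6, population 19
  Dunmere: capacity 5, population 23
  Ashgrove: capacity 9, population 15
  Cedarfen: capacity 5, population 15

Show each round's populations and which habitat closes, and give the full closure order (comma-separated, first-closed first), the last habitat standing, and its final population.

Closure order: Dunmere, Briarlake, Cedarfen, Ashgrove
Last habitat: Greywater with 88 animals

Round 1: Ashgrove=15 Briarlake=19 Cedarfen=15 Dunmere=23 Greywater=16 → close Dunmere (overflow 18)
  23÷4 = 5 each, +1 to first 3
Round 2: Ashgrove=21 Briarlake=25 Cedarfen=21 Greywater=21 → close Briarlake (overflow 19)
  25÷3 = 8 each, +1 to first 1
Round 3: Ashgrove=30 Cedarfen=29 Greywater=29 → close Cedarfen (overflow 24)
  29÷2 = 14 each, +1 to first 1
Round 4: Ashgrove=45 Greywater=43 → close Ashgrove (overflow 36)
  45÷1 = 45 each, +1 to first 0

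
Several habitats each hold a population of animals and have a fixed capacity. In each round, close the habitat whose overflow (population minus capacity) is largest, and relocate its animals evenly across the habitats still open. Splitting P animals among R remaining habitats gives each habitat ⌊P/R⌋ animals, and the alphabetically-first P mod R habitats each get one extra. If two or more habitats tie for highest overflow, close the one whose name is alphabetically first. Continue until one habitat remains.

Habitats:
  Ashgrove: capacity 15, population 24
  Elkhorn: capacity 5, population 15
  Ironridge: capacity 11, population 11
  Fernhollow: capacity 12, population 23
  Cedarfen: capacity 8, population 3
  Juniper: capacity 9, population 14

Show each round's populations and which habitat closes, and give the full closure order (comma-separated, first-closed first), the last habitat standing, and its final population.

Closure order: Fernhollow, Elkhorn, Ashgrove, Juniper, Ironridge
Last habitat: Cedarfen with 90 animals

Round 1: Ashgrove=24 Cedarfen=3 Elkhorn=15 Fernhollow=23 Ironridge=11 Juniper=14 → close Fernhollow (overflow 11)
  23÷5 = 4 each, +1 to first 3
Round 2: Ashgrove=29 Cedarfen=8 Elkhorn=20 Ironridge=15 Juniper=18 → close Elkhorn (overflow 15)
  20÷4 = 5 each, +1 to first 0
Round 3: Ashgrove=34 Cedarfen=13 Ironridge=20 Juniper=23 → close Ashgrove (overflow 19)
  34÷3 = 11 each, +1 to first 1
Round 4: Cedarfen=25 Ironridge=31 Juniper=34 → close Juniper (overflow 25)
  34÷2 = 17 each, +1 to first 0
Round 5: Cedarfen=42 Ironridge=48 → close Ironridge (overflow 37)
  48÷1 = 48 each, +1 to first 0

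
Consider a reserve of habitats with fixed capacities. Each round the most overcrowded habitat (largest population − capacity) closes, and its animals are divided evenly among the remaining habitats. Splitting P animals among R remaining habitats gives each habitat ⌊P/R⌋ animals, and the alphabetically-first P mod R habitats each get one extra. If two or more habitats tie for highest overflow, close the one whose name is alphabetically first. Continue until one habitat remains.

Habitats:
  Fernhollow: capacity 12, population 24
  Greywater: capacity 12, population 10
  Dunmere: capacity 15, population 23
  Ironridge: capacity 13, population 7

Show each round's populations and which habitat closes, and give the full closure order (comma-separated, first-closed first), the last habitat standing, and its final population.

Round 1: Dunmere=23 Fernhollow=24 Greywater=10 Ironridge=7 → close Fernhollow (overflow 12)
  24÷3 = 8 each, +1 to first 0
Round 2: Dunmere=31 Greywater=18 Ironridge=15 → close Dunmere (overflow 16)
  31÷2 = 15 each, +1 to first 1
Round 3: Greywater=34 Ironridge=30 → close Greywater (overflow 22)
  34÷1 = 34 each, +1 to first 0

Closure order: Fernhollow, Dunmere, Greywater
Last habitat: Ironridge with 64 animals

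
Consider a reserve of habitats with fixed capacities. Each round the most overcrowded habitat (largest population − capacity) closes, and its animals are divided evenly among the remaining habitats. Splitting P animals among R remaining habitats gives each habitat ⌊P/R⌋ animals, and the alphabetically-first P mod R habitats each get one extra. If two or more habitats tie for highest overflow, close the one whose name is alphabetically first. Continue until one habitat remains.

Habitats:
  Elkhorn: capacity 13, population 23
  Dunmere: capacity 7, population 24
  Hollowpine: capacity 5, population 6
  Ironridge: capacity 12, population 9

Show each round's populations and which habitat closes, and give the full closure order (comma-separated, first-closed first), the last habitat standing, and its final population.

Closure order: Dunmere, Elkhorn, Hollowpine
Last habitat: Ironridge with 62 animals

Round 1: Dunmere=24 Elkhorn=23 Hollowpine=6 Ironridge=9 → close Dunmere (overflow 17)
  24÷3 = 8 each, +1 to first 0
Round 2: Elkhorn=31 Hollowpine=14 Ironridge=17 → close Elkhorn (overflow 18)
  31÷2 = 15 each, +1 to first 1
Round 3: Hollowpine=30 Ironridge=32 → close Hollowpine (overflow 25)
  30÷1 = 30 each, +1 to first 0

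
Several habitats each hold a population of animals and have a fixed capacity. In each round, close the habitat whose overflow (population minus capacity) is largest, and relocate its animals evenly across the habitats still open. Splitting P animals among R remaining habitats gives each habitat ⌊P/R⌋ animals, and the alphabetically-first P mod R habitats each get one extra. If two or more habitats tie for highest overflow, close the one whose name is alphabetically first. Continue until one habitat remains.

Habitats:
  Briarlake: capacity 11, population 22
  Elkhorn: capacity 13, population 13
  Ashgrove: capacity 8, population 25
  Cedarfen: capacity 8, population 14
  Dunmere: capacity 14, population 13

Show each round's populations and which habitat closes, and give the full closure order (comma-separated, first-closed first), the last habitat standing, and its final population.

Round 1: Ashgrove=25 Briarlake=22 Cedarfen=14 Dunmere=13 Elkhorn=13 → close Ashgrove (overflow 17)
  25÷4 = 6 each, +1 to first 1
Round 2: Briarlake=29 Cedarfen=20 Dunmere=19 Elkhorn=19 → close Briarlake (overflow 18)
  29÷3 = 9 each, +1 to first 2
Round 3: Cedarfen=30 Dunmere=29 Elkhorn=28 → close Cedarfen (overflow 22)
  30÷2 = 15 each, +1 to first 0
Round 4: Dunmere=44 Elkhorn=43 → close Dunmere (overflow 30)
  44÷1 = 44 each, +1 to first 0

Closure order: Ashgrove, Briarlake, Cedarfen, Dunmere
Last habitat: Elkhorn with 87 animals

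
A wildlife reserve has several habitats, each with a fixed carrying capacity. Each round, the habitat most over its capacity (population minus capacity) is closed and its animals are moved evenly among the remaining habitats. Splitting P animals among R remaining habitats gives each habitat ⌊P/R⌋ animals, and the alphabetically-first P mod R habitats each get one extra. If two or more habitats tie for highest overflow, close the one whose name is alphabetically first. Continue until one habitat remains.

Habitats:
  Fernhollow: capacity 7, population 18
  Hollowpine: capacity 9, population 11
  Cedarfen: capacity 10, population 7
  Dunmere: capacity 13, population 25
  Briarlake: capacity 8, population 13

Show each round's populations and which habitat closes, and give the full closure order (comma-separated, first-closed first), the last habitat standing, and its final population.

Closure order: Dunmere, Fernhollow, Briarlake, Hollowpine
Last habitat: Cedarfen with 74 animals

Round 1: Briarlake=13 Cedarfen=7 Dunmere=25 Fernhollow=18 Hollowpine=11 → close Dunmere (overflow 12)
  25÷4 = 6 each, +1 to first 1
Round 2: Briarlake=20 Cedarfen=13 Fernhollow=24 Hollowpine=17 → close Fernhollow (overflow 17)
  24÷3 = 8 each, +1 to first 0
Round 3: Briarlake=28 Cedarfen=21 Hollowpine=25 → close Briarlake (overflow 20)
  28÷2 = 14 each, +1 to first 0
Round 4: Cedarfen=35 Hollowpine=39 → close Hollowpine (overflow 30)
  39÷1 = 39 each, +1 to first 0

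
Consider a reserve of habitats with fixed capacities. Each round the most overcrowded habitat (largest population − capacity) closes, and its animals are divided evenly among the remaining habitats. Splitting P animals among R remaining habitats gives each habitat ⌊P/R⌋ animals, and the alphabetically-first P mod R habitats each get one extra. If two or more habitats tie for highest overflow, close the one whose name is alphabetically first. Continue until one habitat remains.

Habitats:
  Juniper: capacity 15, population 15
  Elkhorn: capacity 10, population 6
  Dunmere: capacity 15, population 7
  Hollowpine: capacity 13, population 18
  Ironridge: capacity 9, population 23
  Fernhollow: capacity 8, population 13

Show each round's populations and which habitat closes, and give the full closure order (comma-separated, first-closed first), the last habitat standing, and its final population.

Closure order: Ironridge, Fernhollow, Hollowpine, Juniper, Elkhorn
Last habitat: Dunmere with 82 animals

Round 1: Dunmere=7 Elkhorn=6 Fernhollow=13 Hollowpine=18 Ironridge=23 Juniper=15 → close Ironridge (overflow 14)
  23÷5 = 4 each, +1 to first 3
Round 2: Dunmere=12 Elkhorn=11 Fernhollow=18 Hollowpine=22 Juniper=19 → close Fernhollow (overflow 10)
  18÷4 = 4 each, +1 to first 2
Round 3: Dunmere=17 Elkhorn=16 Hollowpine=26 Juniper=23 → close Hollowpine (overflow 13)
  26÷3 = 8 each, +1 to first 2
Round 4: Dunmere=26 Elkhorn=25 Juniper=31 → close Juniper (overflow 16)
  31÷2 = 15 each, +1 to first 1
Round 5: Dunmere=42 Elkhorn=40 → close Elkhorn (overflow 30)
  40÷1 = 40 each, +1 to first 0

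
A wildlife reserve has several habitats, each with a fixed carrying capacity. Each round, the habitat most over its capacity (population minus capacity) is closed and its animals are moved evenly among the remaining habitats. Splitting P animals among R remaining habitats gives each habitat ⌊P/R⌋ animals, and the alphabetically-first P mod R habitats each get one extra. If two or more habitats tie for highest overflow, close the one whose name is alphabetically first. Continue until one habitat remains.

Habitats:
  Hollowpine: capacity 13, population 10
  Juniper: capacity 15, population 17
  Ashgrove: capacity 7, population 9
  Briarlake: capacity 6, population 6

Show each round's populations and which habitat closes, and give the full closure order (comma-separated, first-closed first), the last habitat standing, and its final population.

Round 1: Ashgrove=9 Briarlake=6 Hollowpine=10 Juniper=17 → close Ashgrove (overflow 2)
  9÷3 = 3 each, +1 to first 0
Round 2: Briarlake=9 Hollowpine=13 Juniper=20 → close Juniper (overflow 5)
  20÷2 = 10 each, +1 to first 0
Round 3: Briarlake=19 Hollowpine=23 → close Briarlake (overflow 13)
  19÷1 = 19 each, +1 to first 0

Closure order: Ashgrove, Juniper, Briarlake
Last habitat: Hollowpine with 42 animals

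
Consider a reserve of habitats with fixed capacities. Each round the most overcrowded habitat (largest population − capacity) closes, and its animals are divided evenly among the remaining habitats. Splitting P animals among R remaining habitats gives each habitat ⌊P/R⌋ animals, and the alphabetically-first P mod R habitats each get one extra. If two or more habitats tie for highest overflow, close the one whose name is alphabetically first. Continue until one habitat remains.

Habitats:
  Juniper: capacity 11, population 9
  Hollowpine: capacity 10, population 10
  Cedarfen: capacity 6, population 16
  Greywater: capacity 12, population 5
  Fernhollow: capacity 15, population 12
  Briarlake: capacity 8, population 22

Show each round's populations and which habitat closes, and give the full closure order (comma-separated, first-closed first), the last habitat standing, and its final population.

Closure order: Briarlake, Cedarfen, Hollowpine, Fernhollow, Juniper
Last habitat: Greywater with 74 animals

Round 1: Briarlake=22 Cedarfen=16 Fernhollow=12 Greywater=5 Hollowpine=10 Juniper=9 → close Briarlake (overflow 14)
  22÷5 = 4 each, +1 to first 2
Round 2: Cedarfen=21 Fernhollow=17 Greywater=9 Hollowpine=14 Juniper=13 → close Cedarfen (overflow 15)
  21÷4 = 5 each, +1 to first 1
Round 3: Fernhollow=23 Greywater=14 Hollowpine=19 Juniper=18 → close Hollowpine (overflow 9)
  19÷3 = 6 each, +1 to first 1
Round 4: Fernhollow=30 Greywater=20 Juniper=24 → close Fernhollow (overflow 15)
  30÷2 = 15 each, +1 to first 0
Round 5: Greywater=35 Juniper=39 → close Juniper (overflow 28)
  39÷1 = 39 each, +1 to first 0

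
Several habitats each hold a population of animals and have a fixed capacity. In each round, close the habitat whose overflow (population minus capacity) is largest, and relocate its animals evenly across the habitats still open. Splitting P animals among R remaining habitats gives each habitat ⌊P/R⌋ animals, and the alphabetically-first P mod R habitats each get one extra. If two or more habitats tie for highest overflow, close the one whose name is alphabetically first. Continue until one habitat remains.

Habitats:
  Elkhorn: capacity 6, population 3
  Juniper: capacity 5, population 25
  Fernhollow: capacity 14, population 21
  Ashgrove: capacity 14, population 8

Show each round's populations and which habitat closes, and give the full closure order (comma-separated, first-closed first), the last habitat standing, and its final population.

Closure order: Juniper, Fernhollow, Elkhorn
Last habitat: Ashgrove with 57 animals

Round 1: Ashgrove=8 Elkhorn=3 Fernhollow=21 Juniper=25 → close Juniper (overflow 20)
  25÷3 = 8 each, +1 to first 1
Round 2: Ashgrove=17 Elkhorn=11 Fernhollow=29 → close Fernhollow (overflow 15)
  29÷2 = 14 each, +1 to first 1
Round 3: Ashgrove=32 Elkhorn=25 → close Elkhorn (overflow 19)
  25÷1 = 25 each, +1 to first 0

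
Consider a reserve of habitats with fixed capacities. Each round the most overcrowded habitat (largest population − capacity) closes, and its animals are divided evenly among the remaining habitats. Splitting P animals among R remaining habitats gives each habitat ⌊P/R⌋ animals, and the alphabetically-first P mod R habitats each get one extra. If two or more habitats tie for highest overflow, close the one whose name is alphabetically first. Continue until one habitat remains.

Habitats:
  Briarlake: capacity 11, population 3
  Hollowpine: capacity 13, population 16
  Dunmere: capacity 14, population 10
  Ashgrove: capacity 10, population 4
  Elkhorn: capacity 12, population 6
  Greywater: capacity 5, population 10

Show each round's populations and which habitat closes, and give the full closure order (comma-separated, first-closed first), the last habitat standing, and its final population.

Closure order: Greywater, Hollowpine, Dunmere, Ashgrove, Briarlake
Last habitat: Elkhorn with 49 animals

Round 1: Ashgrove=4 Briarlake=3 Dunmere=10 Elkhorn=6 Greywater=10 Hollowpine=16 → close Greywater (overflow 5)
  10÷5 = 2 each, +1 to first 0
Round 2: Ashgrove=6 Briarlake=5 Dunmere=12 Elkhorn=8 Hollowpine=18 → close Hollowpine (overflow 5)
  18÷4 = 4 each, +1 to first 2
Round 3: Ashgrove=11 Briarlake=10 Dunmere=16 Elkhorn=12 → close Dunmere (overflow 2)
  16÷3 = 5 each, +1 to first 1
Round 4: Ashgrove=17 Briarlake=15 Elkhorn=17 → close Ashgrove (overflow 7)
  17÷2 = 8 each, +1 to first 1
Round 5: Briarlake=24 Elkhorn=25 → close Briarlake (overflow 13)
  24÷1 = 24 each, +1 to first 0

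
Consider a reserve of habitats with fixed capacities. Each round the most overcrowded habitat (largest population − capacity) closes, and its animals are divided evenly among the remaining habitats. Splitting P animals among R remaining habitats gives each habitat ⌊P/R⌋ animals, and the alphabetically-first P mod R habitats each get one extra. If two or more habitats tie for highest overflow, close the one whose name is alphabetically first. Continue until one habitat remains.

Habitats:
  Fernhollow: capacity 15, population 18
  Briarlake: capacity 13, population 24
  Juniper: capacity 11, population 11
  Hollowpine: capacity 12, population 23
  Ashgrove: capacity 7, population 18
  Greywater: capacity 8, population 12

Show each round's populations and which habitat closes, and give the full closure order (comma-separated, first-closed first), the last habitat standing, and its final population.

Closure order: Ashgrove, Briarlake, Hollowpine, Greywater, Fernhollow
Last habitat: Juniper with 106 animals

Round 1: Ashgrove=18 Briarlake=24 Fernhollow=18 Greywater=12 Hollowpine=23 Juniper=11 → close Ashgrove (overflow 11)
  18÷5 = 3 each, +1 to first 3
Round 2: Briarlake=28 Fernhollow=22 Greywater=16 Hollowpine=26 Juniper=14 → close Briarlake (overflow 15)
  28÷4 = 7 each, +1 to first 0
Round 3: Fernhollow=29 Greywater=23 Hollowpine=33 Juniper=21 → close Hollowpine (overflow 21)
  33÷3 = 11 each, +1 to first 0
Round 4: Fernhollow=40 Greywater=34 Juniper=32 → close Greywater (overflow 26)
  34÷2 = 17 each, +1 to first 0
Round 5: Fernhollow=57 Juniper=49 → close Fernhollow (overflow 42)
  57÷1 = 57 each, +1 to first 0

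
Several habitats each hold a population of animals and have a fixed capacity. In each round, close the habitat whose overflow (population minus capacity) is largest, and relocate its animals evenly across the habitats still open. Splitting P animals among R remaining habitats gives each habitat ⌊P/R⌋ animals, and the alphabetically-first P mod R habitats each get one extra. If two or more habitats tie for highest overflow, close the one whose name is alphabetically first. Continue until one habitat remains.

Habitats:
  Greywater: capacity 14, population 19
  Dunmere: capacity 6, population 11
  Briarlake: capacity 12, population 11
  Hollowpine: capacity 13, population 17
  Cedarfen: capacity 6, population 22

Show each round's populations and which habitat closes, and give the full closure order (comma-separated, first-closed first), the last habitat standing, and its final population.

Closure order: Cedarfen, Dunmere, Greywater, Hollowpine
Last habitat: Briarlake with 80 animals

Round 1: Briarlake=11 Cedarfen=22 Dunmere=11 Greywater=19 Hollowpine=17 → close Cedarfen (overflow 16)
  22÷4 = 5 each, +1 to first 2
Round 2: Briarlake=17 Dunmere=17 Greywater=24 Hollowpine=22 → close Dunmere (overflow 11)
  17÷3 = 5 each, +1 to first 2
Round 3: Briarlake=23 Greywater=30 Hollowpine=27 → close Greywater (overflow 16)
  30÷2 = 15 each, +1 to first 0
Round 4: Briarlake=38 Hollowpine=42 → close Hollowpine (overflow 29)
  42÷1 = 42 each, +1 to first 0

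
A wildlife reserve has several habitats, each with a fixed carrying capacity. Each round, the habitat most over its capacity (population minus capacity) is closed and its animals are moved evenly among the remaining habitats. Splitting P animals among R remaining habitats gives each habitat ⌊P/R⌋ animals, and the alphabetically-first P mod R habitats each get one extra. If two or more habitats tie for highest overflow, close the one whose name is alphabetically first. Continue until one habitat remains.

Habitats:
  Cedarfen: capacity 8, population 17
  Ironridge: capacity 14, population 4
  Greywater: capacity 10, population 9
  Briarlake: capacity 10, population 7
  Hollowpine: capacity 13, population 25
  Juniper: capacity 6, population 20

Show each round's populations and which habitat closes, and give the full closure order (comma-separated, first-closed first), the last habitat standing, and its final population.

Closure order: Juniper, Hollowpine, Cedarfen, Briarlake, Greywater
Last habitat: Ironridge with 82 animals

Round 1: Briarlake=7 Cedarfen=17 Greywater=9 Hollowpine=25 Ironridge=4 Juniper=20 → close Juniper (overflow 14)
  20÷5 = 4 each, +1 to first 0
Round 2: Briarlake=11 Cedarfen=21 Greywater=13 Hollowpine=29 Ironridge=8 → close Hollowpine (overflow 16)
  29÷4 = 7 each, +1 to first 1
Round 3: Briarlake=19 Cedarfen=28 Greywater=20 Ironridge=15 → close Cedarfen (overflow 20)
  28÷3 = 9 each, +1 to first 1
Round 4: Briarlake=29 Greywater=29 Ironridge=24 → close Briarlake (overflow 19)
  29÷2 = 14 each, +1 to first 1
Round 5: Greywater=44 Ironridge=38 → close Greywater (overflow 34)
  44÷1 = 44 each, +1 to first 0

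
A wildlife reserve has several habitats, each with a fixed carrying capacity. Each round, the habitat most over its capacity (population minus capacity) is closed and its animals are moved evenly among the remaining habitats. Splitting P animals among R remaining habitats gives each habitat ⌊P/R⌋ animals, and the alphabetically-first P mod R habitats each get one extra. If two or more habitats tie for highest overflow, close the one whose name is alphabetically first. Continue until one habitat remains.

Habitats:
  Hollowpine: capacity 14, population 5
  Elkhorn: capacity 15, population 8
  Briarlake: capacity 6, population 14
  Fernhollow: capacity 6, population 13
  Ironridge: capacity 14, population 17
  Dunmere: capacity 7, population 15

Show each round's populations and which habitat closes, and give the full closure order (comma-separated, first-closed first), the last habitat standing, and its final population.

Round 1: Briarlake=14 Dunmere=15 Elkhorn=8 Fernhollow=13 Hollowpine=5 Ironridge=17 → close Briarlake (overflow 8)
  14÷5 = 2 each, +1 to first 4
Round 2: Dunmere=18 Elkhorn=11 Fernhollow=16 Hollowpine=8 Ironridge=19 → close Dunmere (overflow 11)
  18÷4 = 4 each, +1 to first 2
Round 3: Elkhorn=16 Fernhollow=21 Hollowpine=12 Ironridge=23 → close Fernhollow (overflow 15)
  21÷3 = 7 each, +1 to first 0
Round 4: Elkhorn=23 Hollowpine=19 Ironridge=30 → close Ironridge (overflow 16)
  30÷2 = 15 each, +1 to first 0
Round 5: Elkhorn=38 Hollowpine=34 → close Elkhorn (overflow 23)
  38÷1 = 38 each, +1 to first 0

Closure order: Briarlake, Dunmere, Fernhollow, Ironridge, Elkhorn
Last habitat: Hollowpine with 72 animals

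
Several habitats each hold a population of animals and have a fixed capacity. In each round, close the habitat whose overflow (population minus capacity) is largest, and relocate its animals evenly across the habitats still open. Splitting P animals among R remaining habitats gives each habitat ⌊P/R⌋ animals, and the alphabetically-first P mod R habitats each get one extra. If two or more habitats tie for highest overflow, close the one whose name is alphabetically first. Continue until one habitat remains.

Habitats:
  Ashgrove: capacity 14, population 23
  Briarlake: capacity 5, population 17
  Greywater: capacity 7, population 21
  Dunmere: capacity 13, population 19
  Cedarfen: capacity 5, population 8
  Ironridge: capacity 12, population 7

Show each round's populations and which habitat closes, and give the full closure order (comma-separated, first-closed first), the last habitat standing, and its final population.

Round 1: Ashgrove=23 Briarlake=17 Cedarfen=8 Dunmere=19 Greywater=21 Ironridge=7 → close Greywater (overflow 14)
  21÷5 = 4 each, +1 to first 1
Round 2: Ashgrove=28 Briarlake=21 Cedarfen=12 Dunmere=23 Ironridge=11 → close Briarlake (overflow 16)
  21÷4 = 5 each, +1 to first 1
Round 3: Ashgrove=34 Cedarfen=17 Dunmere=28 Ironridge=16 → close Ashgrove (overflow 20)
  34÷3 = 11 each, +1 to first 1
Round 4: Cedarfen=29 Dunmere=39 Ironridge=27 → close Dunmere (overflow 26)
  39÷2 = 19 each, +1 to first 1
Round 5: Cedarfen=49 Ironridge=46 → close Cedarfen (overflow 44)
  49÷1 = 49 each, +1 to first 0

Closure order: Greywater, Briarlake, Ashgrove, Dunmere, Cedarfen
Last habitat: Ironridge with 95 animals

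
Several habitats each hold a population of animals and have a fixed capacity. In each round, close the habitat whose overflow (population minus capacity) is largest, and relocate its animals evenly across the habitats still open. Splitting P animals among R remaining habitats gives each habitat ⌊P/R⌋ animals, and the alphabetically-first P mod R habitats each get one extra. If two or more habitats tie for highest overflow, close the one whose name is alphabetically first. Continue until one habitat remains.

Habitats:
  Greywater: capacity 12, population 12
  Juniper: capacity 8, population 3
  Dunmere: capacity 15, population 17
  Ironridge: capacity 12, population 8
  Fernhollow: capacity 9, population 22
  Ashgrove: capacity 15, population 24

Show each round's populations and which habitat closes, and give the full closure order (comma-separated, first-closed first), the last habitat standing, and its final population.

Closure order: Fernhollow, Ashgrove, Dunmere, Greywater, Ironridge
Last habitat: Juniper with 86 animals

Round 1: Ashgrove=24 Dunmere=17 Fernhollow=22 Greywater=12 Ironridge=8 Juniper=3 → close Fernhollow (overflow 13)
  22÷5 = 4 each, +1 to first 2
Round 2: Ashgrove=29 Dunmere=22 Greywater=16 Ironridge=12 Juniper=7 → close Ashgrove (overflow 14)
  29÷4 = 7 each, +1 to first 1
Round 3: Dunmere=30 Greywater=23 Ironridge=19 Juniper=14 → close Dunmere (overflow 15)
  30÷3 = 10 each, +1 to first 0
Round 4: Greywater=33 Ironridge=29 Juniper=24 → close Greywater (overflow 21)
  33÷2 = 16 each, +1 to first 1
Round 5: Ironridge=46 Juniper=40 → close Ironridge (overflow 34)
  46÷1 = 46 each, +1 to first 0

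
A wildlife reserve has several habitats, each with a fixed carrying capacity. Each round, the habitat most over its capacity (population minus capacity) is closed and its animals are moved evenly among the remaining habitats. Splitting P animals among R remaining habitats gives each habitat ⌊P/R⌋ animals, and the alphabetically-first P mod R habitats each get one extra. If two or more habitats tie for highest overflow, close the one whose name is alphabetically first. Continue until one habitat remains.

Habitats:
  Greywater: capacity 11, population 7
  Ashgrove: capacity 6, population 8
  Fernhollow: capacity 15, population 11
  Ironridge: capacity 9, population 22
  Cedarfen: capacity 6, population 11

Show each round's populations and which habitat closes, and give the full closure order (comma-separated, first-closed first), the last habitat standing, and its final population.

Closure order: Ironridge, Cedarfen, Ashgrove, Fernhollow
Last habitat: Greywater with 59 animals

Round 1: Ashgrove=8 Cedarfen=11 Fernhollow=11 Greywater=7 Ironridge=22 → close Ironridge (overflow 13)
  22÷4 = 5 each, +1 to first 2
Round 2: Ashgrove=14 Cedarfen=17 Fernhollow=16 Greywater=12 → close Cedarfen (overflow 11)
  17÷3 = 5 each, +1 to first 2
Round 3: Ashgrove=20 Fernhollow=22 Greywater=17 → close Ashgrove (overflow 14)
  20÷2 = 10 each, +1 to first 0
Round 4: Fernhollow=32 Greywater=27 → close Fernhollow (overflow 17)
  32÷1 = 32 each, +1 to first 0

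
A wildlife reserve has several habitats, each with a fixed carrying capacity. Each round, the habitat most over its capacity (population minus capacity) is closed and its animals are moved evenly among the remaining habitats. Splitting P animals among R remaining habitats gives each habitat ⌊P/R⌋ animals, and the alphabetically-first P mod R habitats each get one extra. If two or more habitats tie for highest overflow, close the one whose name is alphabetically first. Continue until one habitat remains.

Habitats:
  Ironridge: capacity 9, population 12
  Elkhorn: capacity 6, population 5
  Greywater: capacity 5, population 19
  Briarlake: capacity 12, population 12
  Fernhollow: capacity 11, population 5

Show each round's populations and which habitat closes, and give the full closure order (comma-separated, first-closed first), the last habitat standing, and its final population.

Closure order: Greywater, Ironridge, Briarlake, Elkhorn
Last habitat: Fernhollow with 53 animals

Round 1: Briarlake=12 Elkhorn=5 Fernhollow=5 Greywater=19 Ironridge=12 → close Greywater (overflow 14)
  19÷4 = 4 each, +1 to first 3
Round 2: Briarlake=17 Elkhorn=10 Fernhollow=10 Ironridge=16 → close Ironridge (overflow 7)
  16÷3 = 5 each, +1 to first 1
Round 3: Briarlake=23 Elkhorn=15 Fernhollow=15 → close Briarlake (overflow 11)
  23÷2 = 11 each, +1 to first 1
Round 4: Elkhorn=27 Fernhollow=26 → close Elkhorn (overflow 21)
  27÷1 = 27 each, +1 to first 0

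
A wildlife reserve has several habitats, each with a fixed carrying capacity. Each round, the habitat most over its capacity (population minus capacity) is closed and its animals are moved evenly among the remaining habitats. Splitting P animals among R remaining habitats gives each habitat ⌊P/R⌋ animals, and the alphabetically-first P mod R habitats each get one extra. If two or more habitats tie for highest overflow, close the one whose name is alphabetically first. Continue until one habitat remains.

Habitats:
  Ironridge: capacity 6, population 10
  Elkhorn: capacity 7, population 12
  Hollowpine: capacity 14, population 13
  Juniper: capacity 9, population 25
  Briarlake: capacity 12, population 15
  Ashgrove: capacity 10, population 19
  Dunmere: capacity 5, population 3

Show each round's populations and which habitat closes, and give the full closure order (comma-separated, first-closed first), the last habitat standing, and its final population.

Round 1: Ashgrove=19 Briarlake=15 Dunmere=3 Elkhorn=12 Hollowpine=13 Ironridge=10 Juniper=25 → close Juniper (overflow 16)
  25÷6 = 4 each, +1 to first 1
Round 2: Ashgrove=24 Briarlake=19 Dunmere=7 Elkhorn=16 Hollowpine=17 Ironridge=14 → close Ashgrove (overflow 14)
  24÷5 = 4 each, +1 to first 4
Round 3: Briarlake=24 Dunmere=12 Elkhorn=21 Hollowpine=22 Ironridge=18 → close Elkhorn (overflow 14)
  21÷4 = 5 each, +1 to first 1
Round 4: Briarlake=30 Dunmere=17 Hollowpine=27 Ironridge=23 → close Briarlake (overflow 18)
  30÷3 = 10 each, +1 to first 0
Round 5: Dunmere=27 Hollowpine=37 Ironridge=33 → close Ironridge (overflow 27)
  33÷2 = 16 each, +1 to first 1
Round 6: Dunmere=44 Hollowpine=53 → close Dunmere (overflow 39)
  44÷1 = 44 each, +1 to first 0

Closure order: Juniper, Ashgrove, Elkhorn, Briarlake, Ironridge, Dunmere
Last habitat: Hollowpine with 97 animals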